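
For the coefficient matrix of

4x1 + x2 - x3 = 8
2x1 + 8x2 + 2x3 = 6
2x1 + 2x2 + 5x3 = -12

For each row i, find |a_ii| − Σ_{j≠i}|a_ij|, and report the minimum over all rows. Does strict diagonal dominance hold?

1

row 1: |4| − (1+1) = 2
row 2: |8| − (2+2) = 4
row 3: |5| − (2+2) = 1
minimum over rows = 1 → strictly diagonally dominant (convergence guaranteed)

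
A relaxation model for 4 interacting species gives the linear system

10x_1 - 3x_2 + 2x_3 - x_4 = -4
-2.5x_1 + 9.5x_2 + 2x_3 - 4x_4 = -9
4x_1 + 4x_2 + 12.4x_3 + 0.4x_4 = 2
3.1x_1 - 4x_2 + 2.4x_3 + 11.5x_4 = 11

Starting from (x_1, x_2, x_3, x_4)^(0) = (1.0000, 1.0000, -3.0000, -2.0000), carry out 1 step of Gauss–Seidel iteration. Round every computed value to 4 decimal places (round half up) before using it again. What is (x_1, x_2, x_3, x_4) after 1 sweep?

Iteration 1:
  x_1 = (-4 - (-3)·1.0000 - (2)·-3.0000 - (-1)·-2.0000) / (10) = 0.3000
  x_2 = (-9 - (-2.5)·0.3000 - (2)·-3.0000 - (-4)·-2.0000) / (9.5) = -1.0789
  x_3 = (2 - (4)·0.3000 - (4)·-1.0789 - (0.4)·-2.0000) / (12.4) = 0.4771
  x_4 = (11 - (3.1)·0.3000 - (-4)·-1.0789 - (2.4)·0.4771) / (11.5) = 0.4008

(0.3000, -1.0789, 0.4771, 0.4008)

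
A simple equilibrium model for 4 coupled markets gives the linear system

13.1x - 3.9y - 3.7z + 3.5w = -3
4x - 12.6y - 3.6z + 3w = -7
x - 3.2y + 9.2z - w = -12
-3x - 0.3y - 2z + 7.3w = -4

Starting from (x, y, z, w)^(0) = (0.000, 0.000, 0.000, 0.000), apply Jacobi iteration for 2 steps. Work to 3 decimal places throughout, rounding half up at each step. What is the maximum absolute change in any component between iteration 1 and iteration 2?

Iteration 1:
  x = (-3 - (-3.9)·0.000 - (-3.7)·0.000 - (3.5)·0.000) / (13.1) = -0.229
  y = (-7 - (4)·0.000 - (-3.6)·0.000 - (3)·0.000) / (-12.6) = 0.556
  z = (-12 - (1)·0.000 - (-3.2)·0.000 - (-1)·0.000) / (9.2) = -1.304
  w = (-4 - (-3)·0.000 - (-0.3)·0.000 - (-2)·0.000) / (7.3) = -0.548
Iteration 2:
  x = (-3 - (-3.9)·0.556 - (-3.7)·-1.304 - (3.5)·-0.548) / (13.1) = -0.285
  y = (-7 - (4)·-0.229 - (-3.6)·-1.304 - (3)·-0.548) / (-12.6) = 0.725
  z = (-12 - (1)·-0.229 - (-3.2)·0.556 - (-1)·-0.548) / (9.2) = -1.146
  w = (-4 - (-3)·-0.229 - (-0.3)·0.556 - (-2)·-1.304) / (7.3) = -0.976
Change: (-0.056, 0.169, 0.158, -0.428) → max |·| = 0.428

0.428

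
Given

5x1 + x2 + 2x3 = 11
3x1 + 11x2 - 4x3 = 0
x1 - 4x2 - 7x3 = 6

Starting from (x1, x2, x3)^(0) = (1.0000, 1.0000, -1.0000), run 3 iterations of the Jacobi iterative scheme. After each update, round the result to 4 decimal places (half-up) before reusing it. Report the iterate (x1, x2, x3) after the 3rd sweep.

(2.4847, -0.8297, 0.1900)

Iteration 1:
  x1 = (11 - (1)·1.0000 - (2)·-1.0000) / (5) = 2.4000
  x2 = (0 - (3)·1.0000 - (-4)·-1.0000) / (11) = -0.6364
  x3 = (6 - (1)·1.0000 - (-4)·1.0000) / (-7) = -1.2857
Iteration 2:
  x1 = (11 - (1)·-0.6364 - (2)·-1.2857) / (5) = 2.8416
  x2 = (0 - (3)·2.4000 - (-4)·-1.2857) / (11) = -1.1221
  x3 = (6 - (1)·2.4000 - (-4)·-0.6364) / (-7) = -0.1506
Iteration 3:
  x1 = (11 - (1)·-1.1221 - (2)·-0.1506) / (5) = 2.4847
  x2 = (0 - (3)·2.8416 - (-4)·-0.1506) / (11) = -0.8297
  x3 = (6 - (1)·2.8416 - (-4)·-1.1221) / (-7) = 0.1900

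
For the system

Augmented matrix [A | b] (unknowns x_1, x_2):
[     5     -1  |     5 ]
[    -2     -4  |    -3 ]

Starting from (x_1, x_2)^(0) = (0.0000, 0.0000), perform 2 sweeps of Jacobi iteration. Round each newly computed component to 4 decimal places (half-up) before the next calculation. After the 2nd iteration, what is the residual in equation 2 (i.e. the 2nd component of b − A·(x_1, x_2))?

Iteration 1:
  x_1 = (5 - (-1)·0.0000) / (5) = 1.0000
  x_2 = (-3 - (-2)·0.0000) / (-4) = 0.7500
Iteration 2:
  x_1 = (5 - (-1)·0.7500) / (5) = 1.1500
  x_2 = (-3 - (-2)·1.0000) / (-4) = 0.2500
Residual b − A·x = (-0.5000, 0.3000)

0.3000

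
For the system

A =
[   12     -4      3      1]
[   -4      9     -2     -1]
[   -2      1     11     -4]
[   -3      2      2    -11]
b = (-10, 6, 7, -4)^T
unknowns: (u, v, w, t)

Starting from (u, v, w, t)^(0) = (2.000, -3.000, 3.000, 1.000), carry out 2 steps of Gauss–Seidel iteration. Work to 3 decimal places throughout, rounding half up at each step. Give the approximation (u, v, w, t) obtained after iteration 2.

(-0.972, 0.480, 0.863, 0.873)

Iteration 1:
  u = (-10 - (-4)·-3.000 - (3)·3.000 - (1)·1.000) / (12) = -2.667
  v = (6 - (-4)·-2.667 - (-2)·3.000 - (-1)·1.000) / (9) = 0.259
  w = (7 - (-2)·-2.667 - (1)·0.259 - (-4)·1.000) / (11) = 0.492
  t = (-4 - (-3)·-2.667 - (2)·0.259 - (2)·0.492) / (-11) = 1.228
Iteration 2:
  u = (-10 - (-4)·0.259 - (3)·0.492 - (1)·1.228) / (12) = -0.972
  v = (6 - (-4)·-0.972 - (-2)·0.492 - (-1)·1.228) / (9) = 0.480
  w = (7 - (-2)·-0.972 - (1)·0.480 - (-4)·1.228) / (11) = 0.863
  t = (-4 - (-3)·-0.972 - (2)·0.480 - (2)·0.863) / (-11) = 0.873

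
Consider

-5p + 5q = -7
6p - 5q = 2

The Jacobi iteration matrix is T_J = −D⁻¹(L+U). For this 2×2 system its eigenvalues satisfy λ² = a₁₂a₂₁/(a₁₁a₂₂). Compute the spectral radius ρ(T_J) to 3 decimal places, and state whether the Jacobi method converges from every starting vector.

a₁₂a₂₁/(a₁₁a₂₂) = (5)·(6) / ((-5)·(-5)) = 1.200000
ρ = √|1.200000| = √1.200000 = 1.095
ρ > 1, so Jacobi diverges

1.095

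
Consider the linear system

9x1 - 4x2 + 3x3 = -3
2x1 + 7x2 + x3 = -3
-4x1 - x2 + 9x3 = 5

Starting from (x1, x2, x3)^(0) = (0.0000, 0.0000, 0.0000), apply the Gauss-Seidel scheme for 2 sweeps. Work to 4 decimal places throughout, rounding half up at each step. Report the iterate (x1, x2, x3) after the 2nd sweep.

Iteration 1:
  x1 = (-3 - (-4)·0.0000 - (3)·0.0000) / (9) = -0.3333
  x2 = (-3 - (2)·-0.3333 - (1)·0.0000) / (7) = -0.3333
  x3 = (5 - (-4)·-0.3333 - (-1)·-0.3333) / (9) = 0.3704
Iteration 2:
  x1 = (-3 - (-4)·-0.3333 - (3)·0.3704) / (9) = -0.6049
  x2 = (-3 - (2)·-0.6049 - (1)·0.3704) / (7) = -0.3087
  x3 = (5 - (-4)·-0.6049 - (-1)·-0.3087) / (9) = 0.2524

(-0.6049, -0.3087, 0.2524)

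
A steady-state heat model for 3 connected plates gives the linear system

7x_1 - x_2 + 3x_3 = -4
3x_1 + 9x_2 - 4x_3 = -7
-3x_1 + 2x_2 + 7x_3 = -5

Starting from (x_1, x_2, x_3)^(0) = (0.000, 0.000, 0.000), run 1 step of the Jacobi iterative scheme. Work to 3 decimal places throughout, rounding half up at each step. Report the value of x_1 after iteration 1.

Iteration 1:
  x_1 = (-4 - (-1)·0.000 - (3)·0.000) / (7) = -0.571
  x_2 = (-7 - (3)·0.000 - (-4)·0.000) / (9) = -0.778
  x_3 = (-5 - (-3)·0.000 - (2)·0.000) / (7) = -0.714

-0.571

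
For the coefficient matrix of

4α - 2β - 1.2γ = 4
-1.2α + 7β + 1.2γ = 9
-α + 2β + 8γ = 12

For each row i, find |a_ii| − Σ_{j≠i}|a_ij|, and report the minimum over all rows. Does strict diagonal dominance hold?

row 1: |4| − (2+1.2) = 0.8
row 2: |7| − (1.2+1.2) = 4.6
row 3: |8| − (1+2) = 5
minimum over rows = 0.8 → strictly diagonally dominant (convergence guaranteed)

0.8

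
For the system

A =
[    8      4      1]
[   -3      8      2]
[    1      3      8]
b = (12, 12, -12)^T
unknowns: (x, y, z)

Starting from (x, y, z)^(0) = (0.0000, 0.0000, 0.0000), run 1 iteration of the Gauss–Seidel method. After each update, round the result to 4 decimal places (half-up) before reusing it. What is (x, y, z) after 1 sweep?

(1.5000, 2.0625, -2.4609)

Iteration 1:
  x = (12 - (4)·0.0000 - (1)·0.0000) / (8) = 1.5000
  y = (12 - (-3)·1.5000 - (2)·0.0000) / (8) = 2.0625
  z = (-12 - (1)·1.5000 - (3)·2.0625) / (8) = -2.4609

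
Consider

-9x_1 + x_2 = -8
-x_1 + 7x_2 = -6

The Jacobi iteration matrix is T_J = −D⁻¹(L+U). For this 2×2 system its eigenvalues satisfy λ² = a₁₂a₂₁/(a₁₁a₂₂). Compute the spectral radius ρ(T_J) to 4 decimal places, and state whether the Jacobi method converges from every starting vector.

0.1260

a₁₂a₂₁/(a₁₁a₂₂) = (1)·(-1) / ((-9)·(7)) = 0.015873
ρ = √|0.015873| = √0.015873 = 0.1260
ρ < 1, so Jacobi converges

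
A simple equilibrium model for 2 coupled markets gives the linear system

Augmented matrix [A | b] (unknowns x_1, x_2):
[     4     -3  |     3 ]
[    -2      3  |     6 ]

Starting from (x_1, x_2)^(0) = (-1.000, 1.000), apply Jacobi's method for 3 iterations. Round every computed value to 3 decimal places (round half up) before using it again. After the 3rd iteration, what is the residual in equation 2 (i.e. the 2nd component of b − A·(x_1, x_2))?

Iteration 1:
  x_1 = (3 - (-3)·1.000) / (4) = 1.500
  x_2 = (6 - (-2)·-1.000) / (3) = 1.333
Iteration 2:
  x_1 = (3 - (-3)·1.333) / (4) = 1.750
  x_2 = (6 - (-2)·1.500) / (3) = 3.000
Iteration 3:
  x_1 = (3 - (-3)·3.000) / (4) = 3.000
  x_2 = (6 - (-2)·1.750) / (3) = 3.167
Residual b − A·x = (0.501, 2.499)

2.499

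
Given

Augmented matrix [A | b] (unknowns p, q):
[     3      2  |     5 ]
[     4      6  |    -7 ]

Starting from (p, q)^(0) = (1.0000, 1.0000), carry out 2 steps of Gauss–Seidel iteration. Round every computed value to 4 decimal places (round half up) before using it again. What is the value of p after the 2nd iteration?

2.8889

Iteration 1:
  p = (5 - (2)·1.0000) / (3) = 1.0000
  q = (-7 - (4)·1.0000) / (6) = -1.8333
Iteration 2:
  p = (5 - (2)·-1.8333) / (3) = 2.8889
  q = (-7 - (4)·2.8889) / (6) = -3.0926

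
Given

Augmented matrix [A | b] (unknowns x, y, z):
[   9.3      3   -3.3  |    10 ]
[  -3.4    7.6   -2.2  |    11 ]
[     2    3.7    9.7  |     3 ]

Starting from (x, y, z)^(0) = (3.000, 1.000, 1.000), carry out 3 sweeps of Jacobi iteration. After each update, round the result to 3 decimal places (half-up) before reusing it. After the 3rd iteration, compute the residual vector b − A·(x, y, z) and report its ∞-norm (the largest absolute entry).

Iteration 1:
  x = (10 - (3)·1.000 - (-3.3)·1.000) / (9.3) = 1.108
  y = (11 - (-3.4)·3.000 - (-2.2)·1.000) / (7.6) = 3.079
  z = (3 - (2)·3.000 - (3.7)·1.000) / (9.7) = -0.691
Iteration 2:
  x = (10 - (3)·3.079 - (-3.3)·-0.691) / (9.3) = -0.163
  y = (11 - (-3.4)·1.108 - (-2.2)·-0.691) / (7.6) = 1.743
  z = (3 - (2)·1.108 - (3.7)·3.079) / (9.7) = -1.094
Iteration 3:
  x = (10 - (3)·1.743 - (-3.3)·-1.094) / (9.3) = 0.125
  y = (11 - (-3.4)·-0.163 - (-2.2)·-1.094) / (7.6) = 1.058
  z = (3 - (2)·-0.163 - (3.7)·1.743) / (9.7) = -0.322
Residual b − A·x = (4.601, 2.676, 1.959); ∞-norm = 4.601

4.601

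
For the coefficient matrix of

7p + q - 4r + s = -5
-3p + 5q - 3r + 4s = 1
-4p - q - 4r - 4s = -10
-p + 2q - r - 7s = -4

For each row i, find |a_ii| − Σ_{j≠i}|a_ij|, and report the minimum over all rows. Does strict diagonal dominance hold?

-5

row 1: |7| − (1+4+1) = 1
row 2: |5| − (3+3+4) = -5
row 3: |-4| − (4+1+4) = -5
row 4: |-7| − (1+2+1) = 3
minimum over rows = -5 → not strictly diagonally dominant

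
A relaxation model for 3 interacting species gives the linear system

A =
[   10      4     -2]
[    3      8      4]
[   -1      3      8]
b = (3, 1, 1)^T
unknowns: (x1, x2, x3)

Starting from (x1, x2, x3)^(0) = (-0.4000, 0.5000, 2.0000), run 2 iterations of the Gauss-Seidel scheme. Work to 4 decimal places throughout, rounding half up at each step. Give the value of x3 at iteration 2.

0.4117

Iteration 1:
  x1 = (3 - (4)·0.5000 - (-2)·2.0000) / (10) = 0.5000
  x2 = (1 - (3)·0.5000 - (4)·2.0000) / (8) = -1.0625
  x3 = (1 - (-1)·0.5000 - (3)·-1.0625) / (8) = 0.5859
Iteration 2:
  x1 = (3 - (4)·-1.0625 - (-2)·0.5859) / (10) = 0.8422
  x2 = (1 - (3)·0.8422 - (4)·0.5859) / (8) = -0.4838
  x3 = (1 - (-1)·0.8422 - (3)·-0.4838) / (8) = 0.4117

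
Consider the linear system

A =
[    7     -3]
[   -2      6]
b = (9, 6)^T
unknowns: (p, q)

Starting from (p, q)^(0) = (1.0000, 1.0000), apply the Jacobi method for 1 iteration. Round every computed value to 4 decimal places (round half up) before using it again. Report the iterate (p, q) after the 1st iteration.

(1.7143, 1.3333)

Iteration 1:
  p = (9 - (-3)·1.0000) / (7) = 1.7143
  q = (6 - (-2)·1.0000) / (6) = 1.3333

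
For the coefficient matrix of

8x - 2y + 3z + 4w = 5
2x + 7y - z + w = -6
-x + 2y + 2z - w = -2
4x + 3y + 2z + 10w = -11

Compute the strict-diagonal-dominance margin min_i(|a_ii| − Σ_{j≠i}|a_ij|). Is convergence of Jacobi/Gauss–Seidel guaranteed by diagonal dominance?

-2

row 1: |8| − (2+3+4) = -1
row 2: |7| − (2+1+1) = 3
row 3: |2| − (1+2+1) = -2
row 4: |10| − (4+3+2) = 1
minimum over rows = -2 → not strictly diagonally dominant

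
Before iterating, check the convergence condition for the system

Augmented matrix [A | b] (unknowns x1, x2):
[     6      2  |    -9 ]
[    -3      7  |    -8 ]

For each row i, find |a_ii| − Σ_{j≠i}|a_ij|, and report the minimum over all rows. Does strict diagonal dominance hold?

row 1: |6| − (2) = 4
row 2: |7| − (3) = 4
minimum over rows = 4 → strictly diagonally dominant (convergence guaranteed)

4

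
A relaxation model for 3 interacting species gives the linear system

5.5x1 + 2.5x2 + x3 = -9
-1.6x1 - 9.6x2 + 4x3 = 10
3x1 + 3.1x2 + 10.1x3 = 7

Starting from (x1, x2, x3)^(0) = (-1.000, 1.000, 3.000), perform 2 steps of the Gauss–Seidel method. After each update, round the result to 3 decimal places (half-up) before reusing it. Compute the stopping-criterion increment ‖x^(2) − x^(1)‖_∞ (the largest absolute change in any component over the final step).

0.797

Iteration 1:
  x1 = (-9 - (2.5)·1.000 - (1)·3.000) / (5.5) = -2.636
  x2 = (10 - (-1.6)·-2.636 - (4)·3.000) / (-9.6) = 0.648
  x3 = (7 - (3)·-2.636 - (3.1)·0.648) / (10.1) = 1.277
Iteration 2:
  x1 = (-9 - (2.5)·0.648 - (1)·1.277) / (5.5) = -2.163
  x2 = (10 - (-1.6)·-2.163 - (4)·1.277) / (-9.6) = -0.149
  x3 = (7 - (3)·-2.163 - (3.1)·-0.149) / (10.1) = 1.381
Change: (0.473, -0.797, 0.104) → max |·| = 0.797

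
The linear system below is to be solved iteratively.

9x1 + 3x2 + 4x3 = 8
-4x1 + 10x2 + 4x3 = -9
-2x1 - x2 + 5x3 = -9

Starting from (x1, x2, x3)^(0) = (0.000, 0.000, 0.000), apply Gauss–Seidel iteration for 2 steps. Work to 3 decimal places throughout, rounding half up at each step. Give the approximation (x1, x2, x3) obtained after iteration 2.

Iteration 1:
  x1 = (8 - (3)·0.000 - (4)·0.000) / (9) = 0.889
  x2 = (-9 - (-4)·0.889 - (4)·0.000) / (10) = -0.544
  x3 = (-9 - (-2)·0.889 - (-1)·-0.544) / (5) = -1.553
Iteration 2:
  x1 = (8 - (3)·-0.544 - (4)·-1.553) / (9) = 1.760
  x2 = (-9 - (-4)·1.760 - (4)·-1.553) / (10) = 0.425
  x3 = (-9 - (-2)·1.760 - (-1)·0.425) / (5) = -1.011

(1.760, 0.425, -1.011)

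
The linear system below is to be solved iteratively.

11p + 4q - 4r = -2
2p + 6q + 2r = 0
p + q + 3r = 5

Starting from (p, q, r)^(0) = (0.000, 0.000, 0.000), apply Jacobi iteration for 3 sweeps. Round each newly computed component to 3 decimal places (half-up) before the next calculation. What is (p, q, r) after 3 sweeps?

(0.626, -0.717, 1.690)

Iteration 1:
  p = (-2 - (4)·0.000 - (-4)·0.000) / (11) = -0.182
  q = (0 - (2)·0.000 - (2)·0.000) / (6) = 0.000
  r = (5 - (1)·0.000 - (1)·0.000) / (3) = 1.667
Iteration 2:
  p = (-2 - (4)·0.000 - (-4)·1.667) / (11) = 0.424
  q = (0 - (2)·-0.182 - (2)·1.667) / (6) = -0.495
  r = (5 - (1)·-0.182 - (1)·0.000) / (3) = 1.727
Iteration 3:
  p = (-2 - (4)·-0.495 - (-4)·1.727) / (11) = 0.626
  q = (0 - (2)·0.424 - (2)·1.727) / (6) = -0.717
  r = (5 - (1)·0.424 - (1)·-0.495) / (3) = 1.690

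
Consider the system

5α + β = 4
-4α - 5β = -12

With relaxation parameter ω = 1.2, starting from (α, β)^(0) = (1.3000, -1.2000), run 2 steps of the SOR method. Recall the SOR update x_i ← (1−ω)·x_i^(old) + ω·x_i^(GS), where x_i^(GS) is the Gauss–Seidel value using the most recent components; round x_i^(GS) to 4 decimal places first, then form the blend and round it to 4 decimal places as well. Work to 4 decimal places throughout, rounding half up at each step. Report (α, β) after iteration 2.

(0.2412, 2.2141)

Iteration 1:
  α: GS value = (4 - (1)·-1.2000) / (5) = 1.0400;  α ← (1−ω)·1.3000 + ω·1.0400 = 0.9880
  β: GS value = (-12 - (-4)·0.9880) / (-5) = 1.6096;  β ← (1−ω)·-1.2000 + ω·1.6096 = 2.1715
Iteration 2:
  α: GS value = (4 - (1)·2.1715) / (5) = 0.3657;  α ← (1−ω)·0.9880 + ω·0.3657 = 0.2412
  β: GS value = (-12 - (-4)·0.2412) / (-5) = 2.2070;  β ← (1−ω)·2.1715 + ω·2.2070 = 2.2141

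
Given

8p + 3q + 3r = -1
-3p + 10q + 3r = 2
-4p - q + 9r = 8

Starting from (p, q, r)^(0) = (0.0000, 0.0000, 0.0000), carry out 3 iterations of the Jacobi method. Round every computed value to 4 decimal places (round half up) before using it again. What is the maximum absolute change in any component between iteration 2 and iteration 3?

0.2153

Iteration 1:
  p = (-1 - (3)·0.0000 - (3)·0.0000) / (8) = -0.1250
  q = (2 - (-3)·0.0000 - (3)·0.0000) / (10) = 0.2000
  r = (8 - (-4)·0.0000 - (-1)·0.0000) / (9) = 0.8889
Iteration 2:
  p = (-1 - (3)·0.2000 - (3)·0.8889) / (8) = -0.5333
  q = (2 - (-3)·-0.1250 - (3)·0.8889) / (10) = -0.1042
  r = (8 - (-4)·-0.1250 - (-1)·0.2000) / (9) = 0.8556
Iteration 3:
  p = (-1 - (3)·-0.1042 - (3)·0.8556) / (8) = -0.4068
  q = (2 - (-3)·-0.5333 - (3)·0.8556) / (10) = -0.2167
  r = (8 - (-4)·-0.5333 - (-1)·-0.1042) / (9) = 0.6403
Change: (0.1265, -0.1125, -0.2153) → max |·| = 0.2153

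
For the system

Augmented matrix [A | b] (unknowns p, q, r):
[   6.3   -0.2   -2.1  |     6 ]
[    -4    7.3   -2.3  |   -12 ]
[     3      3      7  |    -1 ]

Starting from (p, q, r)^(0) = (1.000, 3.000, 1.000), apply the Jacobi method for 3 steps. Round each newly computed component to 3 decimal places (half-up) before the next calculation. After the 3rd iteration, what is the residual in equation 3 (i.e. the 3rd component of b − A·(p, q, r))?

-1.005

Iteration 1:
  p = (6 - (-0.2)·3.000 - (-2.1)·1.000) / (6.3) = 1.381
  q = (-12 - (-4)·1.000 - (-2.3)·1.000) / (7.3) = -0.781
  r = (-1 - (3)·1.000 - (3)·3.000) / (7) = -1.857
Iteration 2:
  p = (6 - (-0.2)·-0.781 - (-2.1)·-1.857) / (6.3) = 0.309
  q = (-12 - (-4)·1.381 - (-2.3)·-1.857) / (7.3) = -1.472
  r = (-1 - (3)·1.381 - (3)·-0.781) / (7) = -0.400
Iteration 3:
  p = (6 - (-0.2)·-1.472 - (-2.1)·-0.400) / (6.3) = 0.772
  q = (-12 - (-4)·0.309 - (-2.3)·-0.400) / (7.3) = -1.601
  r = (-1 - (3)·0.309 - (3)·-1.472) / (7) = 0.356
Residual b − A·x = (1.564, 3.594, -1.005)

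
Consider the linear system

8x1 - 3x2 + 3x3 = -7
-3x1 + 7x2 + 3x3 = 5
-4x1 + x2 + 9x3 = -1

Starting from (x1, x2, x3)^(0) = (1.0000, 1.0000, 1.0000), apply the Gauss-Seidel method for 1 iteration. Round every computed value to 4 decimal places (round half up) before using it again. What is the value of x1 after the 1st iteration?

-0.8750

Iteration 1:
  x1 = (-7 - (-3)·1.0000 - (3)·1.0000) / (8) = -0.8750
  x2 = (5 - (-3)·-0.8750 - (3)·1.0000) / (7) = -0.0893
  x3 = (-1 - (-4)·-0.8750 - (1)·-0.0893) / (9) = -0.4901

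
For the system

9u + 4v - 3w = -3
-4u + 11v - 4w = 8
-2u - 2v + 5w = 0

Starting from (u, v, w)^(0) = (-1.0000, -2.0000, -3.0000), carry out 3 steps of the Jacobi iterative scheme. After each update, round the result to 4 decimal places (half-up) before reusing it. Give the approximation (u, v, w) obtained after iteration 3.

Iteration 1:
  u = (-3 - (4)·-2.0000 - (-3)·-3.0000) / (9) = -0.4444
  v = (8 - (-4)·-1.0000 - (-4)·-3.0000) / (11) = -0.7273
  w = (0 - (-2)·-1.0000 - (-2)·-2.0000) / (5) = -1.2000
Iteration 2:
  u = (-3 - (4)·-0.7273 - (-3)·-1.2000) / (9) = -0.4101
  v = (8 - (-4)·-0.4444 - (-4)·-1.2000) / (11) = 0.1293
  w = (0 - (-2)·-0.4444 - (-2)·-0.7273) / (5) = -0.4687
Iteration 3:
  u = (-3 - (4)·0.1293 - (-3)·-0.4687) / (9) = -0.5470
  v = (8 - (-4)·-0.4101 - (-4)·-0.4687) / (11) = 0.4077
  w = (0 - (-2)·-0.4101 - (-2)·0.1293) / (5) = -0.1123

(-0.5470, 0.4077, -0.1123)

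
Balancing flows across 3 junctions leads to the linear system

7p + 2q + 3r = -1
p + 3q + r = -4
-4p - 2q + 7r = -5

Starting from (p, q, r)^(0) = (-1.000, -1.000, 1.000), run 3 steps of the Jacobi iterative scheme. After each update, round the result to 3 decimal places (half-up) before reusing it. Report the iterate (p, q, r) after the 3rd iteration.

Iteration 1:
  p = (-1 - (2)·-1.000 - (3)·1.000) / (7) = -0.286
  q = (-4 - (1)·-1.000 - (1)·1.000) / (3) = -1.333
  r = (-5 - (-4)·-1.000 - (-2)·-1.000) / (7) = -1.571
Iteration 2:
  p = (-1 - (2)·-1.333 - (3)·-1.571) / (7) = 0.911
  q = (-4 - (1)·-0.286 - (1)·-1.571) / (3) = -0.714
  r = (-5 - (-4)·-0.286 - (-2)·-1.333) / (7) = -1.259
Iteration 3:
  p = (-1 - (2)·-0.714 - (3)·-1.259) / (7) = 0.601
  q = (-4 - (1)·0.911 - (1)·-1.259) / (3) = -1.217
  r = (-5 - (-4)·0.911 - (-2)·-0.714) / (7) = -0.398

(0.601, -1.217, -0.398)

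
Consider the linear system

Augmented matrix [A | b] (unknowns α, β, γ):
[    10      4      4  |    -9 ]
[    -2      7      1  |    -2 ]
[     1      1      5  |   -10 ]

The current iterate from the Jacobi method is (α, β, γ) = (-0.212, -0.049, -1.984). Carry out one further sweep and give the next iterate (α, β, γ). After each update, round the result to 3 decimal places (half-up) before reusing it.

(-0.087, -0.063, -1.948)

One sweep:
  α = (-9 - (4)·-0.049 - (4)·-1.984) / (10) = -0.087
  β = (-2 - (-2)·-0.212 - (1)·-1.984) / (7) = -0.063
  γ = (-10 - (1)·-0.212 - (1)·-0.049) / (5) = -1.948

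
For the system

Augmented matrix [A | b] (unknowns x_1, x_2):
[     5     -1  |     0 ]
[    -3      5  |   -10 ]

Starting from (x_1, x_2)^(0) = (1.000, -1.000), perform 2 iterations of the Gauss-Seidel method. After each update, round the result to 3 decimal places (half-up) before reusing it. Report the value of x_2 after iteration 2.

-2.254

Iteration 1:
  x_1 = (0 - (-1)·-1.000) / (5) = -0.200
  x_2 = (-10 - (-3)·-0.200) / (5) = -2.120
Iteration 2:
  x_1 = (0 - (-1)·-2.120) / (5) = -0.424
  x_2 = (-10 - (-3)·-0.424) / (5) = -2.254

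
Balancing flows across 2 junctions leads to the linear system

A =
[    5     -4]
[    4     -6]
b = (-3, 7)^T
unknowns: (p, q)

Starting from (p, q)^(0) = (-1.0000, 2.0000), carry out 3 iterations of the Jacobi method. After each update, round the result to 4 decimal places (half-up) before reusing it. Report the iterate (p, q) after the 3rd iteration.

(-1.0000, -2.5444)

Iteration 1:
  p = (-3 - (-4)·2.0000) / (5) = 1.0000
  q = (7 - (4)·-1.0000) / (-6) = -1.8333
Iteration 2:
  p = (-3 - (-4)·-1.8333) / (5) = -2.0666
  q = (7 - (4)·1.0000) / (-6) = -0.5000
Iteration 3:
  p = (-3 - (-4)·-0.5000) / (5) = -1.0000
  q = (7 - (4)·-2.0666) / (-6) = -2.5444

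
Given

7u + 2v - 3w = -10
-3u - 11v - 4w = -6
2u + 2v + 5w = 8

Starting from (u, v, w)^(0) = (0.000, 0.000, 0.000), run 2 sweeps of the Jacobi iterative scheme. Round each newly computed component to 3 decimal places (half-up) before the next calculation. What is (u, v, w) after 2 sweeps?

Iteration 1:
  u = (-10 - (2)·0.000 - (-3)·0.000) / (7) = -1.429
  v = (-6 - (-3)·0.000 - (-4)·0.000) / (-11) = 0.545
  w = (8 - (2)·0.000 - (2)·0.000) / (5) = 1.600
Iteration 2:
  u = (-10 - (2)·0.545 - (-3)·1.600) / (7) = -0.899
  v = (-6 - (-3)·-1.429 - (-4)·1.600) / (-11) = 0.353
  w = (8 - (2)·-1.429 - (2)·0.545) / (5) = 1.954

(-0.899, 0.353, 1.954)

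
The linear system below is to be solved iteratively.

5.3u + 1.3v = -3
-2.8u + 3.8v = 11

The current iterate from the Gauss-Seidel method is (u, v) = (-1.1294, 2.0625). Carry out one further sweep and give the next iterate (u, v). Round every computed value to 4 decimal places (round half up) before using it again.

One sweep:
  u = (-3 - (1.3)·2.0625) / (5.3) = -1.0719
  v = (11 - (-2.8)·-1.0719) / (3.8) = 2.1049

(-1.0719, 2.1049)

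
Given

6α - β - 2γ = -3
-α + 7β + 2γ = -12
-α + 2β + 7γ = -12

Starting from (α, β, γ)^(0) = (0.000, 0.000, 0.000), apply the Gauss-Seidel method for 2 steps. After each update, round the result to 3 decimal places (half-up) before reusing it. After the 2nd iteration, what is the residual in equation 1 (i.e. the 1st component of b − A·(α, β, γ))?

-0.093

Iteration 1:
  α = (-3 - (-1)·0.000 - (-2)·0.000) / (6) = -0.500
  β = (-12 - (-1)·-0.500 - (2)·0.000) / (7) = -1.786
  γ = (-12 - (-1)·-0.500 - (2)·-1.786) / (7) = -1.275
Iteration 2:
  α = (-3 - (-1)·-1.786 - (-2)·-1.275) / (6) = -1.223
  β = (-12 - (-1)·-1.223 - (2)·-1.275) / (7) = -1.525
  γ = (-12 - (-1)·-1.223 - (2)·-1.525) / (7) = -1.453
Residual b − A·x = (-0.093, 0.358, -0.002)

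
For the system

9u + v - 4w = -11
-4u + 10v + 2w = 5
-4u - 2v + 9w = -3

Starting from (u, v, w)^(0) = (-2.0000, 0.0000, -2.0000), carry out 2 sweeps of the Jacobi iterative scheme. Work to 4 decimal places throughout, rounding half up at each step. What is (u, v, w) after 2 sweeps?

(-1.7765, -0.1000, -1.2494)

Iteration 1:
  u = (-11 - (1)·0.0000 - (-4)·-2.0000) / (9) = -2.1111
  v = (5 - (-4)·-2.0000 - (2)·-2.0000) / (10) = 0.1000
  w = (-3 - (-4)·-2.0000 - (-2)·0.0000) / (9) = -1.2222
Iteration 2:
  u = (-11 - (1)·0.1000 - (-4)·-1.2222) / (9) = -1.7765
  v = (5 - (-4)·-2.1111 - (2)·-1.2222) / (10) = -0.1000
  w = (-3 - (-4)·-2.1111 - (-2)·0.1000) / (9) = -1.2494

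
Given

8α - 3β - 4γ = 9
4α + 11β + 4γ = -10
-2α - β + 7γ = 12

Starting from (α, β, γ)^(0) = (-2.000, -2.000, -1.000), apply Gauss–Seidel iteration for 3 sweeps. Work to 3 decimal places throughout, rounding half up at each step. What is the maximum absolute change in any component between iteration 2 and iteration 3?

Iteration 1:
  α = (9 - (-3)·-2.000 - (-4)·-1.000) / (8) = -0.125
  β = (-10 - (4)·-0.125 - (4)·-1.000) / (11) = -0.500
  γ = (12 - (-2)·-0.125 - (-1)·-0.500) / (7) = 1.607
Iteration 2:
  α = (9 - (-3)·-0.500 - (-4)·1.607) / (8) = 1.741
  β = (-10 - (4)·1.741 - (4)·1.607) / (11) = -2.127
  γ = (12 - (-2)·1.741 - (-1)·-2.127) / (7) = 1.908
Iteration 3:
  α = (9 - (-3)·-2.127 - (-4)·1.908) / (8) = 1.281
  β = (-10 - (4)·1.281 - (4)·1.908) / (11) = -2.069
  γ = (12 - (-2)·1.281 - (-1)·-2.069) / (7) = 1.785
Change: (-0.460, 0.058, -0.123) → max |·| = 0.460

0.460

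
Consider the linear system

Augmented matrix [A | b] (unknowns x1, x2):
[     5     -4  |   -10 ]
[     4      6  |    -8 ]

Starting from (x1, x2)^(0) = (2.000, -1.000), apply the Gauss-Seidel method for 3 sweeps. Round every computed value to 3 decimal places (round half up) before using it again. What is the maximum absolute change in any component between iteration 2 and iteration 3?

0.653

Iteration 1:
  x1 = (-10 - (-4)·-1.000) / (5) = -2.800
  x2 = (-8 - (4)·-2.800) / (6) = 0.533
Iteration 2:
  x1 = (-10 - (-4)·0.533) / (5) = -1.574
  x2 = (-8 - (4)·-1.574) / (6) = -0.284
Iteration 3:
  x1 = (-10 - (-4)·-0.284) / (5) = -2.227
  x2 = (-8 - (4)·-2.227) / (6) = 0.151
Change: (-0.653, 0.435) → max |·| = 0.653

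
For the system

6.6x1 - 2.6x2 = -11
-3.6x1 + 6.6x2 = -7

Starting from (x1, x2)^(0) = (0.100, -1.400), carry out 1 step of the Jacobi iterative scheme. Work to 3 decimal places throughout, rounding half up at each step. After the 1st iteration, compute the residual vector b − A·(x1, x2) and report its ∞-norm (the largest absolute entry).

Iteration 1:
  x1 = (-11 - (-2.6)·-1.400) / (6.6) = -2.218
  x2 = (-7 - (-3.6)·0.100) / (6.6) = -1.006
Residual b − A·x = (1.023, -8.345); ∞-norm = 8.345

8.345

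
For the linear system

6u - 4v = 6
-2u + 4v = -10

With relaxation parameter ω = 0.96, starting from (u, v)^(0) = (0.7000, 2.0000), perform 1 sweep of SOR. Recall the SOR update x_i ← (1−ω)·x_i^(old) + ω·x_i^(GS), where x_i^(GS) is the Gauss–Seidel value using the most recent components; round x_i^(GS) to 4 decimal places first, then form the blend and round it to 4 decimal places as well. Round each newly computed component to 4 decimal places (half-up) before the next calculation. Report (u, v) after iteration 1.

Iteration 1:
  u: GS value = (6 - (-4)·2.0000) / (6) = 2.3333;  u ← (1−ω)·0.7000 + ω·2.3333 = 2.2680
  v: GS value = (-10 - (-2)·2.2680) / (4) = -1.3660;  v ← (1−ω)·2.0000 + ω·-1.3660 = -1.2314

(2.2680, -1.2314)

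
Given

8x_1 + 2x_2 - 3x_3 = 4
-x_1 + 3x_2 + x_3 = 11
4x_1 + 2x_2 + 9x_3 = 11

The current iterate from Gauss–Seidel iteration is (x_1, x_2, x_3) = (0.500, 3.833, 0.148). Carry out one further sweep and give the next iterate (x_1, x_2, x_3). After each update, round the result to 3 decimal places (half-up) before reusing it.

One sweep:
  x_1 = (4 - (2)·3.833 - (-3)·0.148) / (8) = -0.403
  x_2 = (11 - (-1)·-0.403 - (1)·0.148) / (3) = 3.483
  x_3 = (11 - (4)·-0.403 - (2)·3.483) / (9) = 0.627

(-0.403, 3.483, 0.627)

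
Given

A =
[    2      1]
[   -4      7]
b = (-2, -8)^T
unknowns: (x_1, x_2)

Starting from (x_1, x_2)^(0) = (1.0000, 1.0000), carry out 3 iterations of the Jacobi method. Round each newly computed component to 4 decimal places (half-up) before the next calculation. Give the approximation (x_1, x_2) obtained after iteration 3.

(0.0000, -1.5510)

Iteration 1:
  x_1 = (-2 - (1)·1.0000) / (2) = -1.5000
  x_2 = (-8 - (-4)·1.0000) / (7) = -0.5714
Iteration 2:
  x_1 = (-2 - (1)·-0.5714) / (2) = -0.7143
  x_2 = (-8 - (-4)·-1.5000) / (7) = -2.0000
Iteration 3:
  x_1 = (-2 - (1)·-2.0000) / (2) = 0.0000
  x_2 = (-8 - (-4)·-0.7143) / (7) = -1.5510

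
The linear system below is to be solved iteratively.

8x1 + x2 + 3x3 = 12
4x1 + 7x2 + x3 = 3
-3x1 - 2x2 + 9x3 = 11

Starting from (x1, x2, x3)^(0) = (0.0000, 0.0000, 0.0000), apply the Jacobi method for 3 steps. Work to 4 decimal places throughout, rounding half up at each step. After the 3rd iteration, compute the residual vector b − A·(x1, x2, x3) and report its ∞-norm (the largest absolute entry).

0.9928

Iteration 1:
  x1 = (12 - (1)·0.0000 - (3)·0.0000) / (8) = 1.5000
  x2 = (3 - (4)·0.0000 - (1)·0.0000) / (7) = 0.4286
  x3 = (11 - (-3)·0.0000 - (-2)·0.0000) / (9) = 1.2222
Iteration 2:
  x1 = (12 - (1)·0.4286 - (3)·1.2222) / (8) = 0.9881
  x2 = (3 - (4)·1.5000 - (1)·1.2222) / (7) = -0.6032
  x3 = (11 - (-3)·1.5000 - (-2)·0.4286) / (9) = 1.8175
Iteration 3:
  x1 = (12 - (1)·-0.6032 - (3)·1.8175) / (8) = 0.8938
  x2 = (3 - (4)·0.9881 - (1)·1.8175) / (7) = -0.3957
  x3 = (11 - (-3)·0.9881 - (-2)·-0.6032) / (9) = 1.4175
Residual b − A·x = (0.9928, 0.7772, 0.1325); ∞-norm = 0.9928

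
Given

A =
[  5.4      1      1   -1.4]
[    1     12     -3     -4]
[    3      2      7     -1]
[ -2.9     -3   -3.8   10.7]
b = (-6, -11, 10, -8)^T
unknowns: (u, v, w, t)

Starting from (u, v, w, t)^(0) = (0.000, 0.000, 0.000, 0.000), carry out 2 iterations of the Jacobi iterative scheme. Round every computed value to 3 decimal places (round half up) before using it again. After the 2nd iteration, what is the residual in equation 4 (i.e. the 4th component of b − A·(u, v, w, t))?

2.159

Iteration 1:
  u = (-6 - (1)·0.000 - (1)·0.000 - (-1.4)·0.000) / (5.4) = -1.111
  v = (-11 - (1)·0.000 - (-3)·0.000 - (-4)·0.000) / (12) = -0.917
  w = (10 - (3)·0.000 - (2)·0.000 - (-1)·0.000) / (7) = 1.429
  t = (-8 - (-2.9)·0.000 - (-3)·0.000 - (-3.8)·0.000) / (10.7) = -0.748
Iteration 2:
  u = (-6 - (1)·-0.917 - (1)·1.429 - (-1.4)·-0.748) / (5.4) = -1.400
  v = (-11 - (1)·-1.111 - (-3)·1.429 - (-4)·-0.748) / (12) = -0.716
  w = (10 - (3)·-1.111 - (2)·-0.917 - (-1)·-0.748) / (7) = 2.060
  t = (-8 - (-2.9)·-1.111 - (-3)·-0.917 - (-3.8)·1.429) / (10.7) = -0.798
Residual b − A·x = (-0.901, 1.980, 0.414, 2.159)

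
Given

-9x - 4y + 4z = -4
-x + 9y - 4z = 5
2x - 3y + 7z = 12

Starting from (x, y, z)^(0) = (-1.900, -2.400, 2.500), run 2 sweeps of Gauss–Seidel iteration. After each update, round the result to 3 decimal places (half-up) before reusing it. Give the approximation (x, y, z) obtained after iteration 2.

(0.376, 1.399, 2.206)

Iteration 1:
  x = (-4 - (-4)·-2.400 - (4)·2.500) / (-9) = 2.622
  y = (5 - (-1)·2.622 - (-4)·2.500) / (9) = 1.958
  z = (12 - (2)·2.622 - (-3)·1.958) / (7) = 1.804
Iteration 2:
  x = (-4 - (-4)·1.958 - (4)·1.804) / (-9) = 0.376
  y = (5 - (-1)·0.376 - (-4)·1.804) / (9) = 1.399
  z = (12 - (2)·0.376 - (-3)·1.399) / (7) = 2.206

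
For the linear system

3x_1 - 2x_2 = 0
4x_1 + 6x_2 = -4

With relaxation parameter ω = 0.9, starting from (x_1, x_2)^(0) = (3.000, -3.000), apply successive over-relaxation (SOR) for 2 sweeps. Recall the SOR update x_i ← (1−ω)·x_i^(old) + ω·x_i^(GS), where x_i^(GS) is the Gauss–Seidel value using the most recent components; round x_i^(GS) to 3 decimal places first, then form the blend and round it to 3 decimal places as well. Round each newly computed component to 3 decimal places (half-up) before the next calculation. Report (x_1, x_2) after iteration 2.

(-0.150, -0.510)

Iteration 1:
  x_1: GS value = (0 - (-2)·-3.000) / (3) = -2.000;  x_1 ← (1−ω)·3.000 + ω·-2.000 = -1.500
  x_2: GS value = (-4 - (4)·-1.500) / (6) = 0.333;  x_2 ← (1−ω)·-3.000 + ω·0.333 = 0.000
Iteration 2:
  x_1: GS value = (0 - (-2)·0.000) / (3) = 0.000;  x_1 ← (1−ω)·-1.500 + ω·0.000 = -0.150
  x_2: GS value = (-4 - (4)·-0.150) / (6) = -0.567;  x_2 ← (1−ω)·0.000 + ω·-0.567 = -0.510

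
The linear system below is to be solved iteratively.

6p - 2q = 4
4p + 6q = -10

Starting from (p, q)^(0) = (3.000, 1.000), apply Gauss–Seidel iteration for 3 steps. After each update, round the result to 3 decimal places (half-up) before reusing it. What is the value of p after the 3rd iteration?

Iteration 1:
  p = (4 - (-2)·1.000) / (6) = 1.000
  q = (-10 - (4)·1.000) / (6) = -2.333
Iteration 2:
  p = (4 - (-2)·-2.333) / (6) = -0.111
  q = (-10 - (4)·-0.111) / (6) = -1.593
Iteration 3:
  p = (4 - (-2)·-1.593) / (6) = 0.136
  q = (-10 - (4)·0.136) / (6) = -1.757

0.136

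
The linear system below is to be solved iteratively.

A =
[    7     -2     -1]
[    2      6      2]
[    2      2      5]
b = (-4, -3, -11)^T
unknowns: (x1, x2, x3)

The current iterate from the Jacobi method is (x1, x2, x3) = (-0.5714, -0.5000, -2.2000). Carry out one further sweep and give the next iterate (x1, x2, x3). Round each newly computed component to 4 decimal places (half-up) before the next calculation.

(-1.0286, 0.4238, -1.7714)

One sweep:
  x1 = (-4 - (-2)·-0.5000 - (-1)·-2.2000) / (7) = -1.0286
  x2 = (-3 - (2)·-0.5714 - (2)·-2.2000) / (6) = 0.4238
  x3 = (-11 - (2)·-0.5714 - (2)·-0.5000) / (5) = -1.7714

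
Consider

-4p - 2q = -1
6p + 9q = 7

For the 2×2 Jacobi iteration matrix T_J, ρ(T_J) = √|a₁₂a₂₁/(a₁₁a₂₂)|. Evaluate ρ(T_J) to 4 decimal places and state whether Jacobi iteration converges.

a₁₂a₂₁/(a₁₁a₂₂) = (-2)·(6) / ((-4)·(9)) = 0.333333
ρ = √|0.333333| = √0.333333 = 0.5774
ρ < 1, so Jacobi converges

0.5774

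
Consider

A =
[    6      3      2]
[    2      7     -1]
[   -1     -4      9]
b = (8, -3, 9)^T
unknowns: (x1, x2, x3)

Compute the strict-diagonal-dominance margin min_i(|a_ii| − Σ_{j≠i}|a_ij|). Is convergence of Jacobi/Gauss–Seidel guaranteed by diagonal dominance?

1

row 1: |6| − (3+2) = 1
row 2: |7| − (2+1) = 4
row 3: |9| − (1+4) = 4
minimum over rows = 1 → strictly diagonally dominant (convergence guaranteed)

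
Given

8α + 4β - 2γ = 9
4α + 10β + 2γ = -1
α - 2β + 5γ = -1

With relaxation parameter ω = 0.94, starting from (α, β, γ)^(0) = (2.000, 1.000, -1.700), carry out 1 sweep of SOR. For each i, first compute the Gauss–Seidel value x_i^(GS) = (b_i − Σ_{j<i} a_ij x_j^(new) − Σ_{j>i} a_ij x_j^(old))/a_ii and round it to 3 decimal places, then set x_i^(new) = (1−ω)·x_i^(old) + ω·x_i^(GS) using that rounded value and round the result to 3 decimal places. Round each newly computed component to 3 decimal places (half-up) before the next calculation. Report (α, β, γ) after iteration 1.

(0.308, 0.170, -0.284)

Iteration 1:
  α: GS value = (9 - (4)·1.000 - (-2)·-1.700) / (8) = 0.200;  α ← (1−ω)·2.000 + ω·0.200 = 0.308
  β: GS value = (-1 - (4)·0.308 - (2)·-1.700) / (10) = 0.117;  β ← (1−ω)·1.000 + ω·0.117 = 0.170
  γ: GS value = (-1 - (1)·0.308 - (-2)·0.170) / (5) = -0.194;  γ ← (1−ω)·-1.700 + ω·-0.194 = -0.284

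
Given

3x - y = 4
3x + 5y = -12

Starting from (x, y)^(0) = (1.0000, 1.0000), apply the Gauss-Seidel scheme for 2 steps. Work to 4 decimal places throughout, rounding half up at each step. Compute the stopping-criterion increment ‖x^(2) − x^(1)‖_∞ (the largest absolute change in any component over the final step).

Iteration 1:
  x = (4 - (-1)·1.0000) / (3) = 1.6667
  y = (-12 - (3)·1.6667) / (5) = -3.4000
Iteration 2:
  x = (4 - (-1)·-3.4000) / (3) = 0.2000
  y = (-12 - (3)·0.2000) / (5) = -2.5200
Change: (-1.4667, 0.8800) → max |·| = 1.4667

1.4667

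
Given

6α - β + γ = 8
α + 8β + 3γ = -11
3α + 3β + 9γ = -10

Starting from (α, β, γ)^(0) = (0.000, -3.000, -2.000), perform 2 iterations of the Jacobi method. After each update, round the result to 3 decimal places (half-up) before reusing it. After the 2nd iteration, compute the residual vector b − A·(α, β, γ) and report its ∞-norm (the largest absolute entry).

Iteration 1:
  α = (8 - (-1)·-3.000 - (1)·-2.000) / (6) = 1.167
  β = (-11 - (1)·0.000 - (3)·-2.000) / (8) = -0.625
  γ = (-10 - (3)·0.000 - (3)·-3.000) / (9) = -0.111
Iteration 2:
  α = (8 - (-1)·-0.625 - (1)·-0.111) / (6) = 1.248
  β = (-11 - (1)·1.167 - (3)·-0.111) / (8) = -1.479
  γ = (-10 - (3)·1.167 - (3)·-0.625) / (9) = -1.292
Residual b − A·x = (0.325, 3.460, 2.321); ∞-norm = 3.460

3.460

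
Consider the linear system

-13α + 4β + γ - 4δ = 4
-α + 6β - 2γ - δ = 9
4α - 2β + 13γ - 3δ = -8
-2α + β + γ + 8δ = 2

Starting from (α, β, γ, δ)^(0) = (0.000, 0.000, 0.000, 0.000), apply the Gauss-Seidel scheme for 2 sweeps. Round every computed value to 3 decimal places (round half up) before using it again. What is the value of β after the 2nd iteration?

Iteration 1:
  α = (4 - (4)·0.000 - (1)·0.000 - (-4)·0.000) / (-13) = -0.308
  β = (9 - (-1)·-0.308 - (-2)·0.000 - (-1)·0.000) / (6) = 1.449
  γ = (-8 - (4)·-0.308 - (-2)·1.449 - (-3)·0.000) / (13) = -0.298
  δ = (2 - (-2)·-0.308 - (1)·1.449 - (1)·-0.298) / (8) = 0.029
Iteration 2:
  α = (4 - (4)·1.449 - (1)·-0.298 - (-4)·0.029) / (-13) = 0.106
  β = (9 - (-1)·0.106 - (-2)·-0.298 - (-1)·0.029) / (6) = 1.423
  γ = (-8 - (4)·0.106 - (-2)·1.423 - (-3)·0.029) / (13) = -0.422
  δ = (2 - (-2)·0.106 - (1)·1.423 - (1)·-0.422) / (8) = 0.151

1.423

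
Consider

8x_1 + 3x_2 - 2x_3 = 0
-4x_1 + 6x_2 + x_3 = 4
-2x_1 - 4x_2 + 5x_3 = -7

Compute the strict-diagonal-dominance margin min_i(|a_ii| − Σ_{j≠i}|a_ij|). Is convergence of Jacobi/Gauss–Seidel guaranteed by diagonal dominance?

row 1: |8| − (3+2) = 3
row 2: |6| − (4+1) = 1
row 3: |5| − (2+4) = -1
minimum over rows = -1 → not strictly diagonally dominant

-1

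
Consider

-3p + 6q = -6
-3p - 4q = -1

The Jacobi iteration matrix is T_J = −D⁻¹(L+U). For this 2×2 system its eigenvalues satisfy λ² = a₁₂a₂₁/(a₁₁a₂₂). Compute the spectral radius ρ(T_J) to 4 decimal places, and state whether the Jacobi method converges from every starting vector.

a₁₂a₂₁/(a₁₁a₂₂) = (6)·(-3) / ((-3)·(-4)) = -1.500000
ρ = √|-1.500000| = √1.500000 = 1.2247
ρ > 1, so Jacobi diverges

1.2247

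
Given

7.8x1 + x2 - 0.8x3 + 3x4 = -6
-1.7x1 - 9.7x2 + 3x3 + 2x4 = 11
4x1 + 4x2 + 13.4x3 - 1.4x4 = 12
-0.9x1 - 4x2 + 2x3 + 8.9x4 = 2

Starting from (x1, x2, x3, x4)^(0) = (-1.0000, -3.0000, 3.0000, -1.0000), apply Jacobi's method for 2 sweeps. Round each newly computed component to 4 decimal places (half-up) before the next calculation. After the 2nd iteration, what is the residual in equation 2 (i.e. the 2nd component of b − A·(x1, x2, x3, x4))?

Iteration 1:
  x1 = (-6 - (1)·-3.0000 - (-0.8)·3.0000 - (3)·-1.0000) / (7.8) = 0.3077
  x2 = (11 - (-1.7)·-1.0000 - (3)·3.0000 - (2)·-1.0000) / (-9.7) = -0.2371
  x3 = (12 - (4)·-1.0000 - (4)·-3.0000 - (-1.4)·-1.0000) / (13.4) = 1.9851
  x4 = (2 - (-0.9)·-1.0000 - (-4)·-3.0000 - (2)·3.0000) / (8.9) = -1.8989
Iteration 2:
  x1 = (-6 - (1)·-0.2371 - (-0.8)·1.9851 - (3)·-1.8989) / (7.8) = 0.1951
  x2 = (11 - (-1.7)·0.3077 - (3)·1.9851 - (2)·-1.8989) / (-9.7) = -0.9655
  x3 = (12 - (4)·0.3077 - (4)·-0.2371 - (-1.4)·-1.8989) / (13.4) = 0.6761
  x4 = (2 - (-0.9)·0.3077 - (-4)·-0.2371 - (2)·1.9851) / (8.9) = -0.2968
Residual b − A·x = (-5.1250, 0.5316, 5.6063, -0.3971)

0.5316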